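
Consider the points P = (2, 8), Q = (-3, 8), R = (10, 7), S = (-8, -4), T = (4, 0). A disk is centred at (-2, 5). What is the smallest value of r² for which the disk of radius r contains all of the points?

148

The required radius is the distance from (-2, 5) to the farthest point.
Squared distances: 25, 10, 148, 117, 61.
Maximum is 148, attained at R.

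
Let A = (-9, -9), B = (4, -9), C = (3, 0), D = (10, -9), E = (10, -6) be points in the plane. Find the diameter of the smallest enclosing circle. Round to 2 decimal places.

The minimum enclosing circle of a finite set is fixed by two of the points (as a diameter) or three (as a circumcircle).
The farthest pair is A–E with squared distance 370. The circle on this segment as diameter has centre (0.5, -7.5) and r² = 370/4 = 92.5.
Check B: distance² to centre = 14.5 ≤ 92.5, so it lies inside.
All remaining points lie in this disk, and no smaller disk contains both endpoints, so this is the minimum enclosing circle.
Diameter = 2r = 2√(92.5) ≈ 19.24.

19.24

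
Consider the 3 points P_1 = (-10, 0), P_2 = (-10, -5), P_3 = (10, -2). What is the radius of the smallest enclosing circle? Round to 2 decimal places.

10.16

Side lengths²: P_1P_2² = 25, P_1P_3² = 404, P_2P_3² = 409.
Since P_2P_3² = 409 < 404 + 25 = 429, the triangle is acute, so the smallest enclosing circle is the circumcircle.
Circumcentre = (-0.15, -2.5), r² = 103.2725.
r = √(103.2725) ≈ 10.16.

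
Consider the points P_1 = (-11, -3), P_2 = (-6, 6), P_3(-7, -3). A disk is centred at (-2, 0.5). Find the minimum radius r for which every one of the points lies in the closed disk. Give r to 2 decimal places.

9.66

The required radius is the distance from (-2, 0.5) to the farthest point.
Squared distances: 93.25, 46.25, 37.25.
Maximum is 93.25, attained at P_1.
r = √(93.25) ≈ 9.66.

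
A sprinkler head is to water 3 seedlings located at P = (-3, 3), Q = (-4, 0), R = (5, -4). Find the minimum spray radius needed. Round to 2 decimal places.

5.32

Side lengths²: PQ² = 10, PR² = 113, QR² = 97.
Since PR² = 113 ≥ 97 + 10 = 107, the angle opposite PR is not acute, so the smallest enclosing circle has PR as diameter.
Centre = midpoint of PR = (1, -0.5), r² = 113/4 = 28.25.
r = √(28.25) ≈ 5.32.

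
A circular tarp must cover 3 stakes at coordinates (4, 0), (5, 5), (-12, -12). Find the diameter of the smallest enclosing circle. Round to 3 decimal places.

24.042

Call the three points A, B, C in the order given.
Side lengths²: AB² = 26, AC² = 400, BC² = 578.
Since BC² = 578 ≥ 400 + 26 = 426, the angle opposite BC is not acute, so the smallest enclosing circle has BC as diameter.
Centre = midpoint of BC = (-3.5, -3.5), r² = 578/4 = 144.5.
Diameter = 2r = 2√(144.5) ≈ 24.042.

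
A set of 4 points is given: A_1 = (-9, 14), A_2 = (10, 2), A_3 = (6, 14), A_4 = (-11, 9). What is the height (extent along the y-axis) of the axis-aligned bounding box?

12

max y = 14, min y = 2, so height = 12.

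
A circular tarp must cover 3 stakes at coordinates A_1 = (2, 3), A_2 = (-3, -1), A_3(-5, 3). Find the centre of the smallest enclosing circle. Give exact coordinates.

(-1.5, 2.25)

Side lengths²: A_1A_2² = 41, A_1A_3² = 49, A_2A_3² = 20.
Since A_1A_3² = 49 < 41 + 20 = 61, the triangle is acute, so the smallest enclosing circle is the circumcircle.
Circumcentre = (-1.5, 2.25), r² = 12.8125.
Centre = (-1.5, 2.25).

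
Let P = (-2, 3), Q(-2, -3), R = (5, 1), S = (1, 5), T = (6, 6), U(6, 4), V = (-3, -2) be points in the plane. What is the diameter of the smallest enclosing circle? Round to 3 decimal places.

12.062

The minimum enclosing circle of a finite set is fixed by two of the points (as a diameter) or three (as a circumcircle).
The minimum enclosing circle is determined by three boundary points: Q, T, V.
Their circumcentre is (59/34, 59/34) with r² = 21025/578.
The farthest remaining point U is at distance² 13477/578 ≤ 21025/578.
Diameter = 2r = 2√(21025/578) ≈ 12.062.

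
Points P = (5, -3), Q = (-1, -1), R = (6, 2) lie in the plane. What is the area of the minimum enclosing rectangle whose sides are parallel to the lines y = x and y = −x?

In coordinates u = x + y, v = x − y the rectangle is axis-aligned; the map (x,y)→(u,v) scales areas by 2.
u-values: 2, -2, 8; range = 8 − (-2) = 10.
v-values: 8, 0, 4; range = 8 − 0 = 8.
Area = (10 × 8) / 2 = 40.

40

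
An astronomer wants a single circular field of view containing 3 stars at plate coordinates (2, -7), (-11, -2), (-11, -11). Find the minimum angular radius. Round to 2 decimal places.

7.29

Call the three points A, B, C in the order given.
Side lengths²: AB² = 194, AC² = 185, BC² = 81.
Since AB² = 194 < 185 + 81 = 266, the triangle is acute, so the smallest enclosing circle is the circumcircle.
Circumcentre = (-137/26, -6.5), r² = 17945/338.
r = √(17945/338) ≈ 7.29.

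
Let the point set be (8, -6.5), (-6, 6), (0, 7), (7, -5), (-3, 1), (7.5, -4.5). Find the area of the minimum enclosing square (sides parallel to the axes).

196

The bounding box has width 14 and height 13.5.
An axis-aligned square enclosing the set must have side ≥ max(width, height).
So the minimum side is max(14, 13.5) = 14.
Area = 14² = 196.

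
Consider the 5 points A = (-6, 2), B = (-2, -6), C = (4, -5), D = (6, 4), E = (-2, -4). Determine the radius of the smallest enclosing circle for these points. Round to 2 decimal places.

The minimum enclosing circle is determined by three boundary points: A, B, D.
Their circumcentre is (6/13, 3/13) with r² = 7585/169.
The farthest remaining point C is at distance² 6740/169 ≤ 7585/169.
r = √(7585/169) ≈ 6.70.

6.70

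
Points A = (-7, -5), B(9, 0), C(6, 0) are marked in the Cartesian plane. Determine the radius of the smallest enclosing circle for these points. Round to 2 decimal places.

8.38

Side lengths²: AB² = 281, AC² = 194, BC² = 9.
Since AB² = 281 ≥ 194 + 9 = 203, the angle opposite AB is not acute, so the smallest enclosing circle has AB as diameter.
Centre = midpoint of AB = (1, -2.5), r² = 281/4 = 70.25.
r = √(70.25) ≈ 8.38.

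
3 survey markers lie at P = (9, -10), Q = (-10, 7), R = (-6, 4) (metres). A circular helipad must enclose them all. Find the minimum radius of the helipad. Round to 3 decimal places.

12.748

Side lengths²: PQ² = 650, PR² = 421, QR² = 25.
Since PQ² = 650 ≥ 421 + 25 = 446, the angle opposite PQ is not acute, so the smallest enclosing circle has PQ as diameter.
Centre = midpoint of PQ = (-0.5, -1.5), r² = 650/4 = 162.5.
r = √(162.5) ≈ 12.748.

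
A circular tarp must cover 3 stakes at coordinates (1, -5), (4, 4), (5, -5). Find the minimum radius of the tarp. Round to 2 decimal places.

Call the three points A, B, C in the order given.
Side lengths²: AB² = 90, AC² = 16, BC² = 82.
Since AB² = 90 < 82 + 16 = 98, the triangle is acute, so the smallest enclosing circle is the circumcircle.
Circumcentre = (3, -2/3), r² = 205/9.
r = √(205/9) ≈ 4.77.

4.77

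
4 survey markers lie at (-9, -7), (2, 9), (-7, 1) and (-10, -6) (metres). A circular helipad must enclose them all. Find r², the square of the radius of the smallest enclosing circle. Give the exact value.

94.25

The farthest pair is (-9, -7)–(2, 9) with squared distance 377. The circle on this segment as diameter has centre (-3.5, 1) and r² = 377/4 = 94.25.
Check (-7, 1): distance² to centre = 12.25 ≤ 94.25, so it lies inside.
All remaining points lie in this disk, and no smaller disk contains both endpoints, so this is the minimum enclosing circle.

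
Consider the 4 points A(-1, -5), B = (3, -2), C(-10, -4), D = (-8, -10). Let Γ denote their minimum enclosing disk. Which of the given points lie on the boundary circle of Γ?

The minimum enclosing circle of a finite set is fixed by two of the points (as a diameter) or three (as a circumcircle).
The minimum enclosing circle is determined by three boundary points: B, C, D.
Their circumcentre is (-261/82, -415/82) with r² = 160025/3362.
The farthest remaining point A is at distance² 16033/3362 ≤ 160025/3362.
The points at distance exactly r from the centre are B, C, D — 3 points.

B, C, D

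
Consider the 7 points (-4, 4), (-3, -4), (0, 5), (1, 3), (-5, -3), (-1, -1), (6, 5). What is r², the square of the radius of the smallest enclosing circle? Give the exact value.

46.25

The farthest pair is (-5, -3)–(6, 5) with squared distance 185. The circle on this segment as diameter has centre (0.5, 1) and r² = 185/4 = 46.25.
Check (-4, 4): distance² to centre = 29.25 ≤ 46.25, so it lies inside.
All remaining points lie in this disk, and no smaller disk contains both endpoints, so this is the minimum enclosing circle.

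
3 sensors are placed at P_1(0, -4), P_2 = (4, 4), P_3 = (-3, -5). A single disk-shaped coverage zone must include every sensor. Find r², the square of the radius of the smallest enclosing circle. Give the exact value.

32.5

Side lengths²: P_1P_2² = 80, P_1P_3² = 10, P_2P_3² = 130.
Since P_2P_3² = 130 ≥ 80 + 10 = 90, the angle opposite P_2P_3 is not acute, so the smallest enclosing circle has P_2P_3 as diameter.
Centre = midpoint of P_2P_3 = (0.5, -0.5), r² = 130/4 = 32.5.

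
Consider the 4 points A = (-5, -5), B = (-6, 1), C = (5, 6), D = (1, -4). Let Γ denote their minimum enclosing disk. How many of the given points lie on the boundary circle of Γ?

A smallest enclosing disk is always determined by at most three of the input points on its boundary.
The farthest pair is A–C with squared distance 221. The circle on this segment as diameter has centre (0, 0.5) and r² = 221/4 = 55.25.
Check B: distance² to centre = 36.25 ≤ 55.25, so it lies inside.
All remaining points lie in this disk, and no smaller disk contains both endpoints, so this is the minimum enclosing circle.
The points at distance exactly r from the centre are A, C — 2 points.

2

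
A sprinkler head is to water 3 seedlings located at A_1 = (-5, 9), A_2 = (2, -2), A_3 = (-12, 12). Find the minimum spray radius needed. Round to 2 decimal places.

9.90

Side lengths²: A_1A_2² = 170, A_1A_3² = 58, A_2A_3² = 392.
Since A_2A_3² = 392 ≥ 170 + 58 = 228, the angle opposite A_2A_3 is not acute, so the smallest enclosing circle has A_2A_3 as diameter.
Centre = midpoint of A_2A_3 = (-5, 5), r² = 392/4 = 98.
r = √98 ≈ 9.90.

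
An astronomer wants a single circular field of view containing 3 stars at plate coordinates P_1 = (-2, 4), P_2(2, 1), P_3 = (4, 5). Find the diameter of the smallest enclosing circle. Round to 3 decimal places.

6.182

Side lengths²: P_1P_2² = 25, P_1P_3² = 37, P_2P_3² = 20.
Since P_1P_3² = 37 < 25 + 20 = 45, the triangle is acute, so the smallest enclosing circle is the circumcircle.
Circumcentre = (12/11, 87/22), r² = 4625/484.
Diameter = 2r = 2√(4625/484) ≈ 6.182.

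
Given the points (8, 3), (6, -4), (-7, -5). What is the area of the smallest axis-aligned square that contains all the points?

225

The bounding box has width 15 and height 8.
An axis-aligned square enclosing the set must have side ≥ max(width, height).
So the minimum side is max(15, 8) = 15.
Area = 15² = 225.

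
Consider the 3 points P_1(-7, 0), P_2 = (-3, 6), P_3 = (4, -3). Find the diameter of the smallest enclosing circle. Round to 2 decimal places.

Side lengths²: P_1P_2² = 52, P_1P_3² = 130, P_2P_3² = 130.
Since P_2P_3² = 130 < 130 + 52 = 182, the triangle is acute, so the smallest enclosing circle is the circumcircle.
Circumcentre = (-1, 1/3), r² = 325/9.
Diameter = 2r = 2√(325/9) ≈ 12.02.

12.02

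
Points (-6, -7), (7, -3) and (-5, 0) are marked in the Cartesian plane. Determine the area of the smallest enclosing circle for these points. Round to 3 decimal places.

146.854

Call the three points A, B, C in the order given.
Side lengths²: AB² = 185, AC² = 50, BC² = 153.
Since AB² = 185 < 153 + 50 = 203, the triangle is acute, so the smallest enclosing circle is the circumcircle.
Circumcentre = (17/58, -251/58), r² = 78625/1682.
Area = π·r² = π·78625/1682 ≈ 146.854.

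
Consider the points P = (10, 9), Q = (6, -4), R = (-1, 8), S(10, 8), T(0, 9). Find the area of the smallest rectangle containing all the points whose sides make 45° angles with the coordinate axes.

In coordinates u = x + y, v = x − y the rectangle is axis-aligned; the map (x,y)→(u,v) scales areas by 2.
u-values: 19, 2, 7, 18, 9; range = 19 − 2 = 17.
v-values: 1, 10, -9, 2, -9; range = 10 − (-9) = 19.
Area = (17 × 19) / 2 = 161.5.

161.5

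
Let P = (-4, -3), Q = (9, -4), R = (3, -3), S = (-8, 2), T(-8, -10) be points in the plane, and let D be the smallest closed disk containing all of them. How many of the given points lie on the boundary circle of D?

3

The minimum enclosing circle is determined by three boundary points: Q, S, T.
Their circumcentre is (-19/34, -4) with r² = 105625/1156.
The farthest remaining point R is at distance² 15797/1156 ≤ 105625/1156.
The points at distance exactly r from the centre are Q, S, T — 3 points.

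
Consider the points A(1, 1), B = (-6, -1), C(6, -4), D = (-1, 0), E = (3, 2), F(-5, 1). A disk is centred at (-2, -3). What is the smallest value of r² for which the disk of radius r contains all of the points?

The required radius is the distance from (-2, -3) to the farthest point.
Squared distances: 25, 20, 65, 10, 50, 25.
Maximum is 65, attained at C.

65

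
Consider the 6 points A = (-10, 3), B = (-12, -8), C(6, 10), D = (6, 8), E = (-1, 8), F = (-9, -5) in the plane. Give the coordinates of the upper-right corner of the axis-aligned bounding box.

x-range [-12, 6], y-range [-8, 10].
The upper-right corner is (6, 10).

(6, 10)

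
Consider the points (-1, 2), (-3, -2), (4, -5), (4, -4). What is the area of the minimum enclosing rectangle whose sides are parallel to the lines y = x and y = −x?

36

In coordinates u = x + y, v = x − y the rectangle is axis-aligned; the map (x,y)→(u,v) scales areas by 2.
u-values: 1, -5, -1, 0; range = 1 − (-5) = 6.
v-values: -3, -1, 9, 8; range = 9 − (-3) = 12.
Area = (6 × 12) / 2 = 36.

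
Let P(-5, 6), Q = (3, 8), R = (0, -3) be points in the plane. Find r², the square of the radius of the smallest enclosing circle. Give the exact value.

58565/1681

Side lengths²: PQ² = 68, PR² = 106, QR² = 130.
Since QR² = 130 < 106 + 68 = 174, the triangle is acute, so the smallest enclosing circle is the circumcircle.
Circumcentre = (1/41, 119/41), r² = 58565/1681.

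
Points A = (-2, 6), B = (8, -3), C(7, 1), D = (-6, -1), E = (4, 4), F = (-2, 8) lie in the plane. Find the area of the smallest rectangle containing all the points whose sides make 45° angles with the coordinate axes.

157.5

In coordinates u = x + y, v = x − y the rectangle is axis-aligned; the map (x,y)→(u,v) scales areas by 2.
u-values: 4, 5, 8, -7, 8, 6; range = 8 − (-7) = 15.
v-values: -8, 11, 6, -5, 0, -10; range = 11 − (-10) = 21.
Area = (15 × 21) / 2 = 157.5.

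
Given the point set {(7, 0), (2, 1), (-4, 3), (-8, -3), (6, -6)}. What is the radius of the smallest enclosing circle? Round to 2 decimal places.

A smallest enclosing disk is always determined by at most three of the input points on its boundary.
The minimum enclosing circle is determined by three boundary points: (7, 0), (-8, -3), (6, -6).
Their circumcentre is (-25/58, -107/58) with r² = 98605/1682.
The farthest remaining point (-4, 3) is at distance² 60905/1682 ≤ 98605/1682.
r = √(98605/1682) ≈ 7.66.

7.66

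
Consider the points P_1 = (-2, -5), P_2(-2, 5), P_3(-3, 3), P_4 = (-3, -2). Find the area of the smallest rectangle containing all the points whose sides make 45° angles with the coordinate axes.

In coordinates u = x + y, v = x − y the rectangle is axis-aligned; the map (x,y)→(u,v) scales areas by 2.
u-values: -7, 3, 0, -5; range = 3 − (-7) = 10.
v-values: 3, -7, -6, -1; range = 3 − (-7) = 10.
Area = (10 × 10) / 2 = 50.

50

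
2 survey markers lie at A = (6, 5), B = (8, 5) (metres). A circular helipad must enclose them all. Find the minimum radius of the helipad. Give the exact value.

The smallest circle enclosing two points has them as diameter endpoints.
Centre = midpoint = (7, 5); r² = |AB|²/4 = 4/4 = 1.
r = √1 = 1.

1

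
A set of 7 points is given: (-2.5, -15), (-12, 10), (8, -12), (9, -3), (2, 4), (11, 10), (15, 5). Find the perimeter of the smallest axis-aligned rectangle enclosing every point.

Width = max x − min x = 15 − (-12) = 27.
Height = max y − min y = 10 − (-15) = 25.
Perimeter = 2(27 + 25) = 104.

104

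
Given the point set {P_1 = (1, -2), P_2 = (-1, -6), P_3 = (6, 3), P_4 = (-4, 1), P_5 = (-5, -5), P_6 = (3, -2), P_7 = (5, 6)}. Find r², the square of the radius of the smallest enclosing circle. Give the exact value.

A smallest enclosing disk is always determined by at most three of the input points on its boundary.
The farthest pair is P_5–P_7 with squared distance 221. The circle on this segment as diameter has centre (0, 0.5) and r² = 221/4 = 55.25.
Check P_1: distance² to centre = 7.25 ≤ 55.25, so it lies inside.
All remaining points lie in this disk, and no smaller disk contains both endpoints, so this is the minimum enclosing circle.

55.25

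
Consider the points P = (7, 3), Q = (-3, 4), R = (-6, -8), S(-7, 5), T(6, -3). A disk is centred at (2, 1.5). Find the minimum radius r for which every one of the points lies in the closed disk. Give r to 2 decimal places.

The required radius is the distance from (2, 1.5) to the farthest point.
Squared distances: 27.25, 31.25, 154.25, 93.25, 36.25.
Maximum is 154.25, attained at R.
r = √(154.25) ≈ 12.42.

12.42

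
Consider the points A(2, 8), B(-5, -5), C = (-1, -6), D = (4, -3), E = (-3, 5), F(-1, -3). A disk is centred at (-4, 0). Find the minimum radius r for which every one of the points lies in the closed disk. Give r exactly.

10

The required radius is the distance from (-4, 0) to the farthest point.
Squared distances: 100, 26, 45, 73, 26, 18.
Maximum is 100, attained at A.
r = √100 = 10.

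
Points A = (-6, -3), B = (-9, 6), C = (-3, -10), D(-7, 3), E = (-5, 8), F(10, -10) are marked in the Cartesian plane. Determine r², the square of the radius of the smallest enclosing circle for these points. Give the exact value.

By Welzl's lemma the MEC is supported by two points (diametrically opposite) or three points (on a circumcircle).
The farthest pair is B–F with squared distance 617. The circle on this segment as diameter has centre (0.5, -2) and r² = 617/4 = 154.25.
Check A: distance² to centre = 43.25 ≤ 154.25, so it lies inside.
All remaining points lie in this disk, and no smaller disk contains both endpoints, so this is the minimum enclosing circle.

154.25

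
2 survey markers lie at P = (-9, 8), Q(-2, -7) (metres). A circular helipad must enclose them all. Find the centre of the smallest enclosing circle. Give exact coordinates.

The smallest circle enclosing two points has them as diameter endpoints.
Centre = midpoint = (-5.5, 0.5); r² = |PQ|²/4 = 274/4 = 68.5.
Centre = (-5.5, 0.5).

(-5.5, 0.5)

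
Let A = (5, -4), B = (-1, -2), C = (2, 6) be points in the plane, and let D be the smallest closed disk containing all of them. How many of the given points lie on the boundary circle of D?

Side lengths²: AB² = 40, AC² = 109, BC² = 73.
Since AC² = 109 < 73 + 40 = 113, the triangle is acute, so the smallest enclosing circle is the circumcircle.
Circumcentre = (179/54, 17/18), r² = 39785/1458.
The points at distance exactly r from the centre are A, B, C — 3 points.

3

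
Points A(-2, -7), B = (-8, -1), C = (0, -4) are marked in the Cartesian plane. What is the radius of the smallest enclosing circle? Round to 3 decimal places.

4.357

Side lengths²: AB² = 72, AC² = 13, BC² = 73.
Since BC² = 73 < 72 + 13 = 85, the triangle is acute, so the smallest enclosing circle is the circumcircle.
Circumcentre = (-4.3, -3.3), r² = 18.98.
r = √(18.98) ≈ 4.357.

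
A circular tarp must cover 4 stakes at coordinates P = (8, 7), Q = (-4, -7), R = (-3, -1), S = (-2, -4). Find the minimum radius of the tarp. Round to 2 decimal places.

The farthest pair is P–Q with squared distance 340. The circle on this segment as diameter has centre (2, 0) and r² = 340/4 = 85.
Check R: distance² to centre = 26 ≤ 85, so it lies inside.
All remaining points lie in this disk, and no smaller disk contains both endpoints, so this is the minimum enclosing circle.
r = √85 ≈ 9.22.

9.22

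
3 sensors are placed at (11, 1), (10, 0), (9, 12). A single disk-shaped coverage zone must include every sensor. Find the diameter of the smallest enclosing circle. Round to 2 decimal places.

Call the three points A, B, C in the order given.
Side lengths²: AB² = 2, AC² = 125, BC² = 145.
Since BC² = 145 ≥ 125 + 2 = 127, the angle opposite BC is not acute, so the smallest enclosing circle has BC as diameter.
Centre = midpoint of BC = (9.5, 6), r² = 145/4 = 36.25.
Diameter = 2r = 2√(36.25) ≈ 12.04.

12.04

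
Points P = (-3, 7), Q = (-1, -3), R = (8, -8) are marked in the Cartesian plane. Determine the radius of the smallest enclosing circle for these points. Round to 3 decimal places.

Side lengths²: PQ² = 104, PR² = 346, QR² = 106.
Since PR² = 346 ≥ 106 + 104 = 210, the angle opposite PR is not acute, so the smallest enclosing circle has PR as diameter.
Centre = midpoint of PR = (2.5, -0.5), r² = 346/4 = 86.5.
r = √(86.5) ≈ 9.301.

9.301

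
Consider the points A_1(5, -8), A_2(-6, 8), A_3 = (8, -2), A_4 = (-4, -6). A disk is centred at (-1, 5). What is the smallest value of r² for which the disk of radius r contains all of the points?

The required radius is the distance from (-1, 5) to the farthest point.
Squared distances: 205, 34, 130, 130.
Maximum is 205, attained at A_1.

205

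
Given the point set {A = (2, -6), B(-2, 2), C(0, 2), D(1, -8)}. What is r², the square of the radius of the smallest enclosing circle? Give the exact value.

A smallest enclosing disk is always determined by at most three of the input points on its boundary.
The farthest pair is B–D with squared distance 109. The circle on this segment as diameter has centre (-0.5, -3) and r² = 109/4 = 27.25.
Check A: distance² to centre = 15.25 ≤ 27.25, so it lies inside.
All remaining points lie in this disk, and no smaller disk contains both endpoints, so this is the minimum enclosing circle.

27.25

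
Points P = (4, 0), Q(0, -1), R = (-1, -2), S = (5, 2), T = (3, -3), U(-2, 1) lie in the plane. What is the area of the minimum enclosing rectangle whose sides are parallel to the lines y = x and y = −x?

In coordinates u = x + y, v = x − y the rectangle is axis-aligned; the map (x,y)→(u,v) scales areas by 2.
u-values: 4, -1, -3, 7, 0, -1; range = 7 − (-3) = 10.
v-values: 4, 1, 1, 3, 6, -3; range = 6 − (-3) = 9.
Area = (10 × 9) / 2 = 45.

45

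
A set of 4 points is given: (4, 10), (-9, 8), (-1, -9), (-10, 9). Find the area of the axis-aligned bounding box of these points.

266

x ranges over [-10, 4], width 14.
y ranges over [-9, 10], height 19.
Area = 14 × 19 = 266.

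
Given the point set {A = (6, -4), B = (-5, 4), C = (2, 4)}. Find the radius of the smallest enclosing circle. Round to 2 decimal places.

6.80

Side lengths²: AB² = 185, AC² = 80, BC² = 49.
Since AB² = 185 ≥ 80 + 49 = 129, the angle opposite AB is not acute, so the smallest enclosing circle has AB as diameter.
Centre = midpoint of AB = (0.5, 0), r² = 185/4 = 46.25.
r = √(46.25) ≈ 6.80.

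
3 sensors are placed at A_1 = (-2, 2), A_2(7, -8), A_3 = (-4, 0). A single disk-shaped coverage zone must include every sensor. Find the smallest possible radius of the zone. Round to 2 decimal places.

6.81

Side lengths²: A_1A_2² = 181, A_1A_3² = 8, A_2A_3² = 185.
Since A_2A_3² = 185 < 181 + 8 = 189, the triangle is acute, so the smallest enclosing circle is the circumcircle.
Circumcentre = (65/38, -141/38), r² = 33485/722.
r = √(33485/722) ≈ 6.81.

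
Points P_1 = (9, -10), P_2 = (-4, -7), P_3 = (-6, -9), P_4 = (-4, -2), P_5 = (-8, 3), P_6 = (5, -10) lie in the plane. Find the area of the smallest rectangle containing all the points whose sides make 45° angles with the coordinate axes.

210

In coordinates u = x + y, v = x − y the rectangle is axis-aligned; the map (x,y)→(u,v) scales areas by 2.
u-values: -1, -11, -15, -6, -5, -5; range = -1 − (-15) = 14.
v-values: 19, 3, 3, -2, -11, 15; range = 19 − (-11) = 30.
Area = (14 × 30) / 2 = 210.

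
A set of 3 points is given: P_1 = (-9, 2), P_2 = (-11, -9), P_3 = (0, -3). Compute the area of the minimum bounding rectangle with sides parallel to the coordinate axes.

121

x ranges over [-11, 0], width 11.
y ranges over [-9, 2], height 11.
Area = 11 × 11 = 121.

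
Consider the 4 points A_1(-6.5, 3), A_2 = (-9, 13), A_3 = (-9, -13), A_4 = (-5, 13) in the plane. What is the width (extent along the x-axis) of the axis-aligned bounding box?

max x = -5, min x = -9, so width = 4.

4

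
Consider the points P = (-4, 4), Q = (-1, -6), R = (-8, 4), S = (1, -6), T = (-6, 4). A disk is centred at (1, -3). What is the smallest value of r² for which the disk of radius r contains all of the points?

The required radius is the distance from (1, -3) to the farthest point.
Squared distances: 74, 13, 130, 9, 98.
Maximum is 130, attained at R.

130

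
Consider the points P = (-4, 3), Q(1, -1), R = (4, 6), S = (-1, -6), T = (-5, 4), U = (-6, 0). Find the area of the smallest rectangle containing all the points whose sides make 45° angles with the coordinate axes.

119

In coordinates u = x + y, v = x − y the rectangle is axis-aligned; the map (x,y)→(u,v) scales areas by 2.
u-values: -1, 0, 10, -7, -1, -6; range = 10 − (-7) = 17.
v-values: -7, 2, -2, 5, -9, -6; range = 5 − (-9) = 14.
Area = (17 × 14) / 2 = 119.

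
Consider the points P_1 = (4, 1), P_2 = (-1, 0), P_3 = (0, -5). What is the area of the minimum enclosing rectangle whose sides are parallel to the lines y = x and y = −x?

In coordinates u = x + y, v = x − y the rectangle is axis-aligned; the map (x,y)→(u,v) scales areas by 2.
u-values: 5, -1, -5; range = 5 − (-5) = 10.
v-values: 3, -1, 5; range = 5 − (-1) = 6.
Area = (10 × 6) / 2 = 30.

30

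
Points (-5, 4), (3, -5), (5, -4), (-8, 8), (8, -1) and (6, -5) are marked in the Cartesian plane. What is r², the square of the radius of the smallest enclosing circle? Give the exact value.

91.25

The minimum enclosing circle of a finite set is fixed by two of the points (as a diameter) or three (as a circumcircle).
The farthest pair is (-8, 8)–(6, -5) with squared distance 365. The circle on this segment as diameter has centre (-1, 1.5) and r² = 365/4 = 91.25.
Check (-5, 4): distance² to centre = 22.25 ≤ 91.25, so it lies inside.
All remaining points lie in this disk, and no smaller disk contains both endpoints, so this is the minimum enclosing circle.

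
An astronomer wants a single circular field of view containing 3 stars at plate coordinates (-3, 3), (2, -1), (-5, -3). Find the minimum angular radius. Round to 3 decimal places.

Call the three points A, B, C in the order given.
Side lengths²: AB² = 41, AC² = 40, BC² = 53.
Since BC² = 53 < 41 + 40 = 81, the triangle is acute, so the smallest enclosing circle is the circumcircle.
Circumcentre = (-71/38, -27/38), r² = 10865/722.
r = √(10865/722) ≈ 3.879.

3.879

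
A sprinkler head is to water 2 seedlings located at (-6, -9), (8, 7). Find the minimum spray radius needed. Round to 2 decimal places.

The smallest circle enclosing two points has them as diameter endpoints.
Centre = midpoint = (1, -1); r² = |(-6, -9)−(8, 7)|²/4 = 452/4 = 113.
r = √113 ≈ 10.63.

10.63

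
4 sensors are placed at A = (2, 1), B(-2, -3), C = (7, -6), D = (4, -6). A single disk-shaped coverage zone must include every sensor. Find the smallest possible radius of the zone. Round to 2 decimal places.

4.81

By Welzl's lemma the MEC is supported by two points (diametrically opposite) or three points (on a circumcircle).
The minimum enclosing circle is determined by three boundary points: A, B, C.
Their circumcentre is (2.75, -3.75) with r² = 23.125.
The farthest remaining point D is at distance² 6.625 ≤ 23.125.
r = √(23.125) ≈ 4.81.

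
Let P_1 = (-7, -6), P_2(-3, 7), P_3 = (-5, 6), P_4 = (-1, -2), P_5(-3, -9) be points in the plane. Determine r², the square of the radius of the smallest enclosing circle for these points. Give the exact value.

A smallest enclosing disk is always determined by at most three of the input points on its boundary.
The farthest pair is P_2–P_5 with squared distance 256. The circle on this segment as diameter has centre (-3, -1) and r² = 256/4 = 64.
Check P_1: distance² to centre = 41 ≤ 64, so it lies inside.
All remaining points lie in this disk, and no smaller disk contains both endpoints, so this is the minimum enclosing circle.

64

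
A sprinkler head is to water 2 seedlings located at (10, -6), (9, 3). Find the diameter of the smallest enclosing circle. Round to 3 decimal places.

9.055

The smallest circle enclosing two points has them as diameter endpoints.
Centre = midpoint = (9.5, -1.5); r² = |(10, -6)−(9, 3)|²/4 = 82/4 = 20.5.
Diameter = 2r = 2√(20.5) ≈ 9.055.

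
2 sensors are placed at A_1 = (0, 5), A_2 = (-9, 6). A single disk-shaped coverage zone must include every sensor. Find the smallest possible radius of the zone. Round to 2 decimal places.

The smallest circle enclosing two points has them as diameter endpoints.
Centre = midpoint = (-4.5, 5.5); r² = |A_1A_2|²/4 = 82/4 = 20.5.
r = √(20.5) ≈ 4.53.

4.53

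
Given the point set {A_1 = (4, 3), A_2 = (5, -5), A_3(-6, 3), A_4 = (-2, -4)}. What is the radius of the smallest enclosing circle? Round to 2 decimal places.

6.80

The farthest pair is A_2–A_3 with squared distance 185. The circle on this segment as diameter has centre (-0.5, -1) and r² = 185/4 = 46.25.
Check A_1: distance² to centre = 36.25 ≤ 46.25, so it lies inside.
All remaining points lie in this disk, and no smaller disk contains both endpoints, so this is the minimum enclosing circle.
r = √(46.25) ≈ 6.80.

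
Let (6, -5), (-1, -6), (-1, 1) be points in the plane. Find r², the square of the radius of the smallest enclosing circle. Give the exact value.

2125/98

Call the three points A, B, C in the order given.
Side lengths²: AB² = 50, AC² = 85, BC² = 49.
Since AC² = 85 < 50 + 49 = 99, the triangle is acute, so the smallest enclosing circle is the circumcircle.
Circumcentre = (29/14, -2.5), r² = 2125/98.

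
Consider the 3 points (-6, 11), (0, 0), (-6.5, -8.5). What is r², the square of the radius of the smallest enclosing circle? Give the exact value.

Call the three points A, B, C in the order given.
Side lengths²: AB² = 157, AC² = 380.5, BC² = 114.5.
Since AC² = 380.5 ≥ 157 + 114.5 = 271.5, the angle opposite AC is not acute, so the smallest enclosing circle has AC as diameter.
Centre = midpoint of AC = (-6.25, 1.25), r² = 380.5/4 = 95.125.

95.125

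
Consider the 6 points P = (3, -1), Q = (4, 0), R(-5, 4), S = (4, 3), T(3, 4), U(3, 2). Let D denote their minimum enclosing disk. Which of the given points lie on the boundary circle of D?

By Welzl's lemma the MEC is supported by two points (diametrically opposite) or three points (on a circumcircle).
The farthest pair is Q–R with squared distance 97. The circle on this segment as diameter has centre (-0.5, 2) and r² = 97/4 = 24.25.
Check P: distance² to centre = 21.25 ≤ 24.25, so it lies inside.
All remaining points lie in this disk, and no smaller disk contains both endpoints, so this is the minimum enclosing circle.
The points at distance exactly r from the centre are Q, R — 2 points.

Q, R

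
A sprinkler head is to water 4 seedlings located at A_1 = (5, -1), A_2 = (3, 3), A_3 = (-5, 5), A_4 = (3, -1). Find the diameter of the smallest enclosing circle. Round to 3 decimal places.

The minimum enclosing circle of a finite set is fixed by two of the points (as a diameter) or three (as a circumcircle).
The farthest pair is A_1–A_3 with squared distance 136. The circle on this segment as diameter has centre (0, 2) and r² = 136/4 = 34.
Check A_2: distance² to centre = 10 ≤ 34, so it lies inside.
All remaining points lie in this disk, and no smaller disk contains both endpoints, so this is the minimum enclosing circle.
Diameter = 2r = 2√34 ≈ 11.662.

11.662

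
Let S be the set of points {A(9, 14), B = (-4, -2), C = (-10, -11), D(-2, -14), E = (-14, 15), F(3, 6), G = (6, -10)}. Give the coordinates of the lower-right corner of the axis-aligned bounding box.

(9, -14)

x-range [-14, 9], y-range [-14, 15].
The lower-right corner is (9, -14).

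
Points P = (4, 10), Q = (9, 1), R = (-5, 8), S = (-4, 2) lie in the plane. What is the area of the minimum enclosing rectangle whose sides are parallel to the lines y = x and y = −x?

In coordinates u = x + y, v = x − y the rectangle is axis-aligned; the map (x,y)→(u,v) scales areas by 2.
u-values: 14, 10, 3, -2; range = 14 − (-2) = 16.
v-values: -6, 8, -13, -6; range = 8 − (-13) = 21.
Area = (16 × 21) / 2 = 168.

168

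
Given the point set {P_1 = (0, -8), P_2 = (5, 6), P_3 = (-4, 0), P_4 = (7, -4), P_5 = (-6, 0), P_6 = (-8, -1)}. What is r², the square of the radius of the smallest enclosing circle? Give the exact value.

The minimum enclosing circle of a finite set is fixed by two of the points (as a diameter) or three (as a circumcircle).
The minimum enclosing circle is determined by three boundary points: P_2, P_4, P_6.
Their circumcentre is (-1/24, -5/24) with r² = 18421/288.
The farthest remaining point P_1 is at distance² 17485/288 ≤ 18421/288.

18421/288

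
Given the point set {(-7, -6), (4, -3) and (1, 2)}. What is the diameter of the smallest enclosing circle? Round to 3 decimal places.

11.753

Call the three points A, B, C in the order given.
Side lengths²: AB² = 130, AC² = 128, BC² = 34.
Since AB² = 130 < 128 + 34 = 162, the triangle is acute, so the smallest enclosing circle is the circumcircle.
Circumcentre = (-1.875, -3.125), r² = 34.53125.
Diameter = 2r = 2√(34.53125) ≈ 11.753.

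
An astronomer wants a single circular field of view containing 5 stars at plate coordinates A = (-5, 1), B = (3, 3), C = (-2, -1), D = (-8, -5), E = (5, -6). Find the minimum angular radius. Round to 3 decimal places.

By Welzl's lemma the MEC is supported by two points (diametrically opposite) or three points (on a circumcircle).
The minimum enclosing circle is determined by three boundary points: B, D, E.
Their circumcentre is (-59/46, -123/46) with r² = 53465/1058.
The farthest remaining point A is at distance² 28901/1058 ≤ 53465/1058.
r = √(53465/1058) ≈ 7.109.

7.109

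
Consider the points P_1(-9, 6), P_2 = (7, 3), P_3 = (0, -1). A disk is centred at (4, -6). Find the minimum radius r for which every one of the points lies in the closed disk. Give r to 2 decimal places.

17.69

The required radius is the distance from (4, -6) to the farthest point.
Squared distances: 313, 90, 41.
Maximum is 313, attained at P_1.
r = √313 ≈ 17.69.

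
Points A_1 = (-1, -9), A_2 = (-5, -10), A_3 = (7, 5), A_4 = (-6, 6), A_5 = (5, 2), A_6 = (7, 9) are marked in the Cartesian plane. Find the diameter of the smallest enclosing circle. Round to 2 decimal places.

A smallest enclosing disk is always determined by at most three of the input points on its boundary.
The farthest pair is A_2–A_6 with squared distance 505. The circle on this segment as diameter has centre (1, -0.5) and r² = 505/4 = 126.25.
Check A_1: distance² to centre = 76.25 ≤ 126.25, so it lies inside.
All remaining points lie in this disk, and no smaller disk contains both endpoints, so this is the minimum enclosing circle.
Diameter = 2r = 2√(126.25) ≈ 22.47.

22.47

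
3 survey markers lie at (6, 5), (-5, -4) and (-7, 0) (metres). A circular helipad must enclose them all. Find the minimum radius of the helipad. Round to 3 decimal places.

7.140

Call the three points A, B, C in the order given.
Side lengths²: AB² = 202, AC² = 194, BC² = 20.
Since AB² = 202 < 194 + 20 = 214, the triangle is acute, so the smallest enclosing circle is the circumcircle.
Circumcentre = (2/31, 32/31), r² = 48985/961.
r = √(48985/961) ≈ 7.140.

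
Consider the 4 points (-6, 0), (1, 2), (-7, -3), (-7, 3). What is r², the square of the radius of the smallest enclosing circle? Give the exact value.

22.59765625

By Welzl's lemma the MEC is supported by two points (diametrically opposite) or three points (on a circumcircle).
The minimum enclosing circle is determined by three boundary points: (1, 2), (-7, -3), (-7, 3).
Their circumcentre is (-3.3125, 0) with r² = 22.59765625.
The farthest remaining point (-6, 0) is at distance² 7.22265625 ≤ 22.59765625.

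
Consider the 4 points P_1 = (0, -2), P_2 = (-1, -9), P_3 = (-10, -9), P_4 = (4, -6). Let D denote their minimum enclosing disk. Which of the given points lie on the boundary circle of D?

By Welzl's lemma the MEC is supported by two points (diametrically opposite) or three points (on a circumcircle).
The farthest pair is P_3–P_4 with squared distance 205. The circle on this segment as diameter has centre (-3, -7.5) and r² = 205/4 = 51.25.
Check P_1: distance² to centre = 39.25 ≤ 51.25, so it lies inside.
All remaining points lie in this disk, and no smaller disk contains both endpoints, so this is the minimum enclosing circle.
The points at distance exactly r from the centre are P_3, P_4 — 2 points.

P_3, P_4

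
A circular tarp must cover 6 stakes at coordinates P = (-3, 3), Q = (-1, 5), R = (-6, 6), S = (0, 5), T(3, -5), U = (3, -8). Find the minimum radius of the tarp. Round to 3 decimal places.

8.322

By Welzl's lemma the MEC is supported by two points (diametrically opposite) or three points (on a circumcircle).
The farthest pair is R–U with squared distance 277. The circle on this segment as diameter has centre (-1.5, -1) and r² = 277/4 = 69.25.
Check P: distance² to centre = 18.25 ≤ 69.25, so it lies inside.
All remaining points lie in this disk, and no smaller disk contains both endpoints, so this is the minimum enclosing circle.
r = √(69.25) ≈ 8.322.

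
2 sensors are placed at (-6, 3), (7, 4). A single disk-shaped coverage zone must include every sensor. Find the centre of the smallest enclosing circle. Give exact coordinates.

The smallest circle enclosing two points has them as diameter endpoints.
Centre = midpoint = (0.5, 3.5); r² = |(-6, 3)−(7, 4)|²/4 = 170/4 = 42.5.
Centre = (0.5, 3.5).

(0.5, 3.5)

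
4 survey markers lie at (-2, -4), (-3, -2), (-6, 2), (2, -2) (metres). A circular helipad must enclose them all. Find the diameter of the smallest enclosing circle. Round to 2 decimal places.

By Welzl's lemma the MEC is supported by two points (diametrically opposite) or three points (on a circumcircle).
The farthest pair is (-6, 2)–(2, -2) with squared distance 80. The circle on this segment as diameter has centre (-2, 0) and r² = 80/4 = 20.
Check (-2, -4): distance² to centre = 16 ≤ 20, so it lies inside.
All remaining points lie in this disk, and no smaller disk contains both endpoints, so this is the minimum enclosing circle.
Diameter = 2r = 2√20 ≈ 8.94.

8.94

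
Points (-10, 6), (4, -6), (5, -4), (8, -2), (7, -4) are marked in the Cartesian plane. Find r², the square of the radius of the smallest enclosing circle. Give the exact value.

188665/1936

By Welzl's lemma the MEC is supported by two points (diametrically opposite) or three points (on a circumcircle).
The minimum enclosing circle is determined by three boundary points: (-10, 6), (8, -2), (7, -4).
Their circumcentre is (-14/11, 61/44) with r² = 188665/1936.
The farthest remaining point (4, -6) is at distance² 159449/1936 ≤ 188665/1936.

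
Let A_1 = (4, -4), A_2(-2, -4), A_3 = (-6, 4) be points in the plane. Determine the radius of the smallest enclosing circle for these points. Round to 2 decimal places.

Side lengths²: A_1A_2² = 36, A_1A_3² = 164, A_2A_3² = 80.
Since A_1A_3² = 164 ≥ 80 + 36 = 116, the angle opposite A_1A_3 is not acute, so the smallest enclosing circle has A_1A_3 as diameter.
Centre = midpoint of A_1A_3 = (-1, 0), r² = 164/4 = 41.
r = √41 ≈ 6.40.

6.40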